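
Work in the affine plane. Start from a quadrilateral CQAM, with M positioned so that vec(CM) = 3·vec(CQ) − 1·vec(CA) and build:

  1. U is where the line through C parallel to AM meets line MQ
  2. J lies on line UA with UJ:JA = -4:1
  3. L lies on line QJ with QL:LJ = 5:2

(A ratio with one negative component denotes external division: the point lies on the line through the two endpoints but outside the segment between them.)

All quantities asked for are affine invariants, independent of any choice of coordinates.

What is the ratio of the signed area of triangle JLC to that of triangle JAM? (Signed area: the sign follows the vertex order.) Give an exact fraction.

Set C = (0, 0), Q = (1, 0), A = (0, 1), M = (3, -1); any affine frame gives the same invariant.
1. U is where the line through C parallel to AM meets line MQ ⇒ U = (-3, 2)
2. J lies on line UA with UJ:JA = -4:1 ⇒ J = (1, 2/3)
3. L lies on line QJ with QL:LJ = 5:2 ⇒ L = (1, 10/21)
2·[JLC] = -4/21, 2·[JAM] = 1
[JLC]:[JAM] = -4/21:1 = -4/21

[JLC]:[JAM] = -4/21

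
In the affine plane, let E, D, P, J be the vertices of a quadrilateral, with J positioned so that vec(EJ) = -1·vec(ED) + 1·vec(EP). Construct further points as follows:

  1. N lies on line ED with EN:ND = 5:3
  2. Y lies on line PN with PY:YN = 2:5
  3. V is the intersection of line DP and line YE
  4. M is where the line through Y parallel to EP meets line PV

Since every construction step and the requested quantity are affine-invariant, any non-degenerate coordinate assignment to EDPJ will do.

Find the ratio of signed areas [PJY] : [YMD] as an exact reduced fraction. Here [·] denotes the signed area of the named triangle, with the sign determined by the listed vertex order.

Assign E = (0, 0), D = (1, 0), P = (0, 1), J = (-1, 1) — the answer is frame-independent, so this choice is without loss of generality.
1. N lies on line ED with EN:ND = 5:3 ⇒ N = (5/8, 0)
2. Y lies on line PN with PY:YN = 2:5 ⇒ Y = (5/28, 5/7)
3. V is the intersection of line DP and line YE ⇒ V = (1/5, 4/5)
4. M is where the line through Y parallel to EP meets line PV ⇒ M = (5/28, 23/28)
2·[PJY] = 2/7, 2·[YMD] = -69/784
[PJY]:[YMD] = 2/7:-69/784 = -224/69

[PJY]:[YMD] = -224/69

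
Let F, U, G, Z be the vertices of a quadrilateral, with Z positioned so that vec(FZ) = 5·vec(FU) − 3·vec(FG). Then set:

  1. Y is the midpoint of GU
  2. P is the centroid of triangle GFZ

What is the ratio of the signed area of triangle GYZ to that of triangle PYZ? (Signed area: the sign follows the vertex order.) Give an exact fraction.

Assign F = (0, 0), U = (1, 0), G = (0, 1), Z = (5, -3) — the answer is frame-independent, so this choice is without loss of generality.
1. Y is the midpoint of GU ⇒ Y = (1/2, 1/2)
2. P is the centroid of triangle GFZ ⇒ P = (5/3, -2/3)
2·[GYZ] = 1/2, 2·[PYZ] = -7/6
[GYZ]:[PYZ] = 1/2:-7/6 = -3/7

[GYZ]:[PYZ] = -3/7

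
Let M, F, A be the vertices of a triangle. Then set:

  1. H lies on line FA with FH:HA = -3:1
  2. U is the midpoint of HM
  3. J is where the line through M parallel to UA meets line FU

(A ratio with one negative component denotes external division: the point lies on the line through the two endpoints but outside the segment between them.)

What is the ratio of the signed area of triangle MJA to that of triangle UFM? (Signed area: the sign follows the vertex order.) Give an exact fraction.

[MJA]:[UFM] = -1/2

Work in coordinates with M = (0, 0), F = (1, 0), A = (0, 1).
1. H lies on line FA with FH:HA = -3:1 ⇒ H = (-1/2, 3/2)
2. U is the midpoint of HM ⇒ U = (-1/4, 3/4)
3. J is where the line through M parallel to UA meets line FU ⇒ J = (3/8, 3/8)
2·[MJA] = 3/8, 2·[UFM] = -3/4
[MJA]:[UFM] = 3/8:-3/4 = -1/2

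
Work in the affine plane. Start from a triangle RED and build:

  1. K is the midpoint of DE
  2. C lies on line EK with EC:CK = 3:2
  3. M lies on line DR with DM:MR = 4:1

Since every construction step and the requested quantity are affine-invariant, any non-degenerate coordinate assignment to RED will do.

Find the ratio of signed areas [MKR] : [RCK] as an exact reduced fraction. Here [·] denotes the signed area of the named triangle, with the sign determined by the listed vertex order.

[MKR]:[RCK] = -1/2

Set R = (0, 0), E = (1, 0), D = (0, 1); any affine frame gives the same invariant.
1. K is the midpoint of DE ⇒ K = (1/2, 1/2)
2. C lies on line EK with EC:CK = 3:2 ⇒ C = (7/10, 3/10)
3. M lies on line DR with DM:MR = 4:1 ⇒ M = (0, 1/5)
2·[MKR] = -1/10, 2·[RCK] = 1/5
[MKR]:[RCK] = -1/10:1/5 = -1/2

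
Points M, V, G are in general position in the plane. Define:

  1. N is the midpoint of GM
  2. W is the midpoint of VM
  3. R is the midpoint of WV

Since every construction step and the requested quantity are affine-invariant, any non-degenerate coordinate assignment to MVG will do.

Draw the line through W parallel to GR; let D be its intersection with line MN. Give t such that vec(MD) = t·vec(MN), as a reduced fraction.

Assign M = (0, 0), V = (1, 0), G = (0, 1) — the answer is frame-independent, so this choice is without loss of generality.
1. N is the midpoint of GM ⇒ N = (0, 1/2)
2. W is the midpoint of VM ⇒ W = (1/2, 0)
3. R is the midpoint of WV ⇒ R = (3/4, 0)
through W parallel to GR: direction (3/4, -1); meets MN at D = (0, 2/3)
D = M + t·(N−M) with t = 4/3

t = 4/3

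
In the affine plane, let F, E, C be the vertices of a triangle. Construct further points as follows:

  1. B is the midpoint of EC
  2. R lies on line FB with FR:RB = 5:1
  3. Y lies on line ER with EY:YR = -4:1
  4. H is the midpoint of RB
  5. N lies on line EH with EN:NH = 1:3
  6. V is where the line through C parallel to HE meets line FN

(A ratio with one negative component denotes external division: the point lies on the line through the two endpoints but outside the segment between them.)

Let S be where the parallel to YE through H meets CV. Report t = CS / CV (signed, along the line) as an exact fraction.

Assign F = (0, 0), E = (1, 0), C = (0, 1) — the answer is frame-independent, so this choice is without loss of generality.
1. B is the midpoint of EC ⇒ B = (1/2, 1/2)
2. R lies on line FB with FR:RB = 5:1 ⇒ R = (5/12, 5/12)
3. Y lies on line ER with EY:YR = -4:1 ⇒ Y = (2/9, 5/9)
4. H is the midpoint of RB ⇒ H = (11/24, 11/24)
5. N lies on line EH with EN:NH = 1:3 ⇒ N = (83/96, 11/96)
6. V is where the line through C parallel to HE meets line FN ⇒ V = (1079/1056, 13/96)
through H parallel to YE: direction (7/9, -5/9); meets CV at S = (13/8, -3/8)
S = C + t·(V−C) with t = 132/83

t = 132/83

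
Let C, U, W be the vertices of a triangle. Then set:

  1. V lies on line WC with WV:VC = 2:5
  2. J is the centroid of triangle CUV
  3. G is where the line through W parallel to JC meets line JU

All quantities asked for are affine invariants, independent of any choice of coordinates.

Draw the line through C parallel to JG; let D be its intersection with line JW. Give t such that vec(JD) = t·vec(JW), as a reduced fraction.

t = -5/9

Assign C = (0, 0), U = (1, 0), W = (0, 1) — the answer is frame-independent, so this choice is without loss of generality.
1. V lies on line WC with WV:VC = 2:5 ⇒ V = (0, 5/7)
2. J is the centroid of triangle CUV ⇒ J = (1/3, 5/21)
3. G is where the line through W parallel to JC meets line JU ⇒ G = (-3/5, 4/7)
through C parallel to JG: direction (-14/15, 1/3); meets JW at D = (14/27, -5/27)
D = J + t·(W−J) with t = -5/9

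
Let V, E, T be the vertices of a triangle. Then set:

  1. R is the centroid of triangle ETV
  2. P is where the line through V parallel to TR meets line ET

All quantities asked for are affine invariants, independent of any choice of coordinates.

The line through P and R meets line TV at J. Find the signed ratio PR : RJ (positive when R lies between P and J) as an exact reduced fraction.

Choose coordinates V = (0, 0), E = (1, 0), T = (0, 1).
1. R is the centroid of triangle ETV ⇒ R = (1/3, 1/3)
2. P is where the line through V parallel to TR meets line ET ⇒ P = (-1, 2)
line PR meets TV at J = (0, 3/4)
R = P + t·(J−P) with t = 4/3, so PR:RJ = 4/3:-1/3

PR:RJ = -4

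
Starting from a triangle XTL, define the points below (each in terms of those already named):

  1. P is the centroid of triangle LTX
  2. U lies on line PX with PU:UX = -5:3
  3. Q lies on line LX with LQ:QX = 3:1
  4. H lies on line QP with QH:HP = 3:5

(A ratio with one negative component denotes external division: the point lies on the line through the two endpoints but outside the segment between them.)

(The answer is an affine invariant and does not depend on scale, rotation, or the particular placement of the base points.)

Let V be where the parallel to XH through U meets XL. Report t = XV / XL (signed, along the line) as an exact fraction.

t = 5/8

Choose coordinates X = (0, 0), T = (1, 0), L = (0, 1).
1. P is the centroid of triangle LTX ⇒ P = (1/3, 1/3)
2. U lies on line PX with PU:UX = -5:3 ⇒ U = (-1/2, -1/2)
3. Q lies on line LX with LQ:QX = 3:1 ⇒ Q = (0, 1/4)
4. H lies on line QP with QH:HP = 3:5 ⇒ H = (1/8, 9/32)
through U parallel to XH: direction (1/8, 9/32); meets XL at V = (0, 5/8)
V = X + t·(L−X) with t = 5/8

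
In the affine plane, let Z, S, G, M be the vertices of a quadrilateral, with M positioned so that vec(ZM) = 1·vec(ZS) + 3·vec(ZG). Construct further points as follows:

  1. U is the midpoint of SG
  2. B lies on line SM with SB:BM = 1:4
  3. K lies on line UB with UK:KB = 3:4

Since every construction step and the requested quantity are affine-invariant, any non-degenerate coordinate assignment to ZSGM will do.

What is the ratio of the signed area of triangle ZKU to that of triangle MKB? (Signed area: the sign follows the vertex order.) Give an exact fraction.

Assign Z = (0, 0), S = (1, 0), G = (0, 1), M = (1, 3) — the answer is frame-independent, so this choice is without loss of generality.
1. U is the midpoint of SG ⇒ U = (1/2, 1/2)
2. B lies on line SM with SB:BM = 1:4 ⇒ B = (1, 3/5)
3. K lies on line UB with UK:KB = 3:4 ⇒ K = (5/7, 19/35)
2·[ZKU] = 3/35, 2·[MKB] = 24/35
[ZKU]:[MKB] = 3/35:24/35 = 1/8

[ZKU]:[MKB] = 1/8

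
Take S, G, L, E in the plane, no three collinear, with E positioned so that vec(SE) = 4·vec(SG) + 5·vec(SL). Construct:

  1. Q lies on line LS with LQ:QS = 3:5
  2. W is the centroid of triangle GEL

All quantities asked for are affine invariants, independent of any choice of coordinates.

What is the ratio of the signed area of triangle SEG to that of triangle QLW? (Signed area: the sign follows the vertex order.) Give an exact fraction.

[SEG]:[QLW] = 8

Choose coordinates S = (0, 0), G = (1, 0), L = (0, 1), E = (4, 5).
1. Q lies on line LS with LQ:QS = 3:5 ⇒ Q = (0, 5/8)
2. W is the centroid of triangle GEL ⇒ W = (5/3, 2)
2·[SEG] = -5, 2·[QLW] = -5/8
[SEG]:[QLW] = -5:-5/8 = 8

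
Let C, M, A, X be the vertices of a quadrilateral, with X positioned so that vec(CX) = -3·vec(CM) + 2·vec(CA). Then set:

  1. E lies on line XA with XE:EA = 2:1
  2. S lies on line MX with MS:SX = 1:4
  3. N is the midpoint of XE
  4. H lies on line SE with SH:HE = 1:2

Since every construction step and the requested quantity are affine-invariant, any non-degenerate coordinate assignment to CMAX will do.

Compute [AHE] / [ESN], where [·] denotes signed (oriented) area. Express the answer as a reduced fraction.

[AHE]:[ESN] = 2/3

Assign C = (0, 0), M = (1, 0), A = (0, 1), X = (-3, 2) — the answer is frame-independent, so this choice is without loss of generality.
1. E lies on line XA with XE:EA = 2:1 ⇒ E = (-1, 4/3)
2. S lies on line MX with MS:SX = 1:4 ⇒ S = (1/5, 2/5)
3. N is the midpoint of XE ⇒ N = (-2, 5/3)
4. H lies on line SE with SH:HE = 1:2 ⇒ H = (-1/5, 32/45)
2·[AHE] = -16/45, 2·[ESN] = -8/15
[AHE]:[ESN] = -16/45:-8/15 = 2/3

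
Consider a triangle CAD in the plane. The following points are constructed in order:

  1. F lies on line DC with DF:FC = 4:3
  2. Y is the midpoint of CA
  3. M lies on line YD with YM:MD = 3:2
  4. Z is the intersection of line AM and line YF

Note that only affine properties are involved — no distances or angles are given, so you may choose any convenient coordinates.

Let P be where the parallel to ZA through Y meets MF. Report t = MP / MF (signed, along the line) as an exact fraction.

Assign C = (0, 0), A = (1, 0), D = (0, 1) — the answer is frame-independent, so this choice is without loss of generality.
1. F lies on line DC with DF:FC = 4:3 ⇒ F = (0, 3/7)
2. Y is the midpoint of CA ⇒ Y = (1/2, 0)
3. M lies on line YD with YM:MD = 3:2 ⇒ M = (1/5, 3/5)
4. Z is the intersection of line AM and line YF ⇒ Z = (-3, 3)
through Y parallel to ZA: direction (4, -3); meets MF at P = (-1/30, 2/5)
P = M + t·(F−M) with t = 7/6

t = 7/6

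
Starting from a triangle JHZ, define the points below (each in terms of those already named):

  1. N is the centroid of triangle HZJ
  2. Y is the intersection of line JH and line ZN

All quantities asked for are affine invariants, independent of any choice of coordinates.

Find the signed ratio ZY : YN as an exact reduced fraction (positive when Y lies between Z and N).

ZY:YN = -3

Work in coordinates with J = (0, 0), H = (1, 0), Z = (0, 1).
1. N is the centroid of triangle HZJ ⇒ N = (1/3, 1/3)
2. Y is the intersection of line JH and line ZN ⇒ Y = (1/2, 0)
Y = Z + t·(N−Z) with t = 3/2, so ZY:YN = t:(1−t) = 3/2:-1/2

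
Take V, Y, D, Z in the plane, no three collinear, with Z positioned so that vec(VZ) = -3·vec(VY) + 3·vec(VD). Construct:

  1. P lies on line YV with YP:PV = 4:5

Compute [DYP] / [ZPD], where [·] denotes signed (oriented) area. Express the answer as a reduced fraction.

[DYP]:[ZPD] = -4/17

Work in coordinates with V = (0, 0), Y = (1, 0), D = (0, 1), Z = (-3, 3).
1. P lies on line YV with YP:PV = 4:5 ⇒ P = (5/9, 0)
2·[DYP] = -4/9, 2·[ZPD] = 17/9
[DYP]:[ZPD] = -4/9:17/9 = -4/17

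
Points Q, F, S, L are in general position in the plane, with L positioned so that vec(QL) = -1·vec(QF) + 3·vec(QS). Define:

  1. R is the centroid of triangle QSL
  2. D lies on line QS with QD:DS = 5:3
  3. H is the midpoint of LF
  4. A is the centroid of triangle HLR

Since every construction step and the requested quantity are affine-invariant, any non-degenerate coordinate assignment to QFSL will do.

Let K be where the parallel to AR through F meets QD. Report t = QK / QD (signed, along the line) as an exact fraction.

Assign Q = (0, 0), F = (1, 0), S = (0, 1), L = (-1, 3) — the answer is frame-independent, so this choice is without loss of generality.
1. R is the centroid of triangle QSL ⇒ R = (-1/3, 4/3)
2. D lies on line QS with QD:DS = 5:3 ⇒ D = (0, 5/8)
3. H is the midpoint of LF ⇒ H = (0, 3/2)
4. A is the centroid of triangle HLR ⇒ A = (-4/9, 35/18)
through F parallel to AR: direction (1/9, -11/18); meets QD at K = (0, 11/2)
K = Q + t·(D−Q) with t = 44/5

t = 44/5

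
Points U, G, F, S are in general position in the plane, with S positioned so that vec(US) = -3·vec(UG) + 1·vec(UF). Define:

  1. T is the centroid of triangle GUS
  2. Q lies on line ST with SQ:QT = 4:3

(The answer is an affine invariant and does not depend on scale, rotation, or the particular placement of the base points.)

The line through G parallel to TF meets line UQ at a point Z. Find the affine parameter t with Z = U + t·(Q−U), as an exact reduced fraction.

t = -7/16

Assign U = (0, 0), G = (1, 0), F = (0, 1), S = (-3, 1) — the answer is frame-independent, so this choice is without loss of generality.
1. T is the centroid of triangle GUS ⇒ T = (-2/3, 1/3)
2. Q lies on line ST with SQ:QT = 4:3 ⇒ Q = (-5/3, 13/21)
through G parallel to TF: direction (2/3, 2/3); meets UQ at Z = (35/48, -13/48)
Z = U + t·(Q−U) with t = -7/16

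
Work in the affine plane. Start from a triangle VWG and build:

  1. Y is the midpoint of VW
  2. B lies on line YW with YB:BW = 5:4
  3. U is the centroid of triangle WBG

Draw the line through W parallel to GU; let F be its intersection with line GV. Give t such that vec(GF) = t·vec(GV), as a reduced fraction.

Set V = (0, 0), W = (1, 0), G = (0, 1); any affine frame gives the same invariant.
1. Y is the midpoint of VW ⇒ Y = (1/2, 0)
2. B lies on line YW with YB:BW = 5:4 ⇒ B = (7/9, 0)
3. U is the centroid of triangle WBG ⇒ U = (16/27, 1/3)
through W parallel to GU: direction (16/27, -2/3); meets GV at F = (0, 9/8)
F = G + t·(V−G) with t = -1/8

t = -1/8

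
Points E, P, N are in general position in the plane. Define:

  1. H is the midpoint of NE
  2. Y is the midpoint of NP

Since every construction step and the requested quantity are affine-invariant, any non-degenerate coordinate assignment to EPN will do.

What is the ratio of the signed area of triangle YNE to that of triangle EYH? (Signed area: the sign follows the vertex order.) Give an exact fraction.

Work in coordinates with E = (0, 0), P = (1, 0), N = (0, 1).
1. H is the midpoint of NE ⇒ H = (0, 1/2)
2. Y is the midpoint of NP ⇒ Y = (1/2, 1/2)
2·[YNE] = 1/2, 2·[EYH] = 1/4
[YNE]:[EYH] = 1/2:1/4 = 2

[YNE]:[EYH] = 2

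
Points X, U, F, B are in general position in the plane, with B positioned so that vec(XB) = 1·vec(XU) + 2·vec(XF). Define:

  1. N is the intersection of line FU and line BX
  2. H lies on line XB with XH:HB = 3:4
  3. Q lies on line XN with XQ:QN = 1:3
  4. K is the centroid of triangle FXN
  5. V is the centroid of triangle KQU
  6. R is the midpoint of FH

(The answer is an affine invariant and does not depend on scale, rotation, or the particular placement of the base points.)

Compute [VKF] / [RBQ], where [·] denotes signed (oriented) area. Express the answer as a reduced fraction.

Choose coordinates X = (0, 0), U = (1, 0), F = (0, 1), B = (1, 2).
1. N is the intersection of line FU and line BX ⇒ N = (1/3, 2/3)
2. H lies on line XB with XH:HB = 3:4 ⇒ H = (3/7, 6/7)
3. Q lies on line XN with XQ:QN = 1:3 ⇒ Q = (1/12, 1/6)
4. K is the centroid of triangle FXN ⇒ K = (1/9, 5/9)
5. V is the centroid of triangle KQU ⇒ V = (43/108, 13/54)
6. R is the midpoint of FH ⇒ R = (3/14, 13/14)
2·[VKF] = -5/54, 2·[RBQ] = -11/24
[VKF]:[RBQ] = -5/54:-11/24 = 20/99

[VKF]:[RBQ] = 20/99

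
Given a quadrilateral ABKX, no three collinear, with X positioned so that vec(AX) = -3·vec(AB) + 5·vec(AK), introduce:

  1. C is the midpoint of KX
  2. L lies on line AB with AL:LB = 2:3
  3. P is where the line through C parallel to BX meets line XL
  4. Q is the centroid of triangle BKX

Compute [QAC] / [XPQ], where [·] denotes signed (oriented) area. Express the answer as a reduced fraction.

Choose coordinates A = (0, 0), B = (1, 0), K = (0, 1), X = (-3, 5).
1. C is the midpoint of KX ⇒ C = (-3/2, 3)
2. L lies on line AB with AL:LB = 2:3 ⇒ L = (2/5, 0)
3. P is where the line through C parallel to BX meets line XL ⇒ P = (-73/30, 25/6)
4. Q is the centroid of triangle BKX ⇒ Q = (-2/3, 2)
2·[QAC] = -1, 2·[XPQ] = 11/45
[QAC]:[XPQ] = -1:11/45 = -45/11

[QAC]:[XPQ] = -45/11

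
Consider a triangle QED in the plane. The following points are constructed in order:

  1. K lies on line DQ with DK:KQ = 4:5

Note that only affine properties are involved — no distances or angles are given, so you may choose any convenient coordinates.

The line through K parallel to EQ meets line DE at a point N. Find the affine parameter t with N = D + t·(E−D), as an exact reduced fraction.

t = 4/9

Assign Q = (0, 0), E = (1, 0), D = (0, 1) — the answer is frame-independent, so this choice is without loss of generality.
1. K lies on line DQ with DK:KQ = 4:5 ⇒ K = (0, 5/9)
through K parallel to EQ: direction (-1, 0); meets DE at N = (4/9, 5/9)
N = D + t·(E−D) with t = 4/9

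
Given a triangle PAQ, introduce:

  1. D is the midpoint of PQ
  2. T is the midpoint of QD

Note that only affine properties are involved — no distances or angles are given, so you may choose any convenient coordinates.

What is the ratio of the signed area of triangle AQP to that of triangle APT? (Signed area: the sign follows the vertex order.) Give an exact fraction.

Work in coordinates with P = (0, 0), A = (1, 0), Q = (0, 1).
1. D is the midpoint of PQ ⇒ D = (0, 1/2)
2. T is the midpoint of QD ⇒ T = (0, 3/4)
2·[AQP] = 1, 2·[APT] = -3/4
[AQP]:[APT] = 1:-3/4 = -4/3

[AQP]:[APT] = -4/3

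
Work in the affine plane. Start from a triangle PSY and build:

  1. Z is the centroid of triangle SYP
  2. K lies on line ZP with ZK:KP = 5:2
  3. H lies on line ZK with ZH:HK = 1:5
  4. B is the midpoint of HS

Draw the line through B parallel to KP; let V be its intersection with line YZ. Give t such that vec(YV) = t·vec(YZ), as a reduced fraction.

Work in coordinates with P = (0, 0), S = (1, 0), Y = (0, 1).
1. Z is the centroid of triangle SYP ⇒ Z = (1/3, 1/3)
2. K lies on line ZP with ZK:KP = 5:2 ⇒ K = (2/21, 2/21)
3. H lies on line ZK with ZH:HK = 1:5 ⇒ H = (37/126, 37/126)
4. B is the midpoint of HS ⇒ B = (163/252, 37/252)
through B parallel to KP: direction (-2/21, -2/21); meets YZ at V = (1/2, 0)
V = Y + t·(Z−Y) with t = 3/2

t = 3/2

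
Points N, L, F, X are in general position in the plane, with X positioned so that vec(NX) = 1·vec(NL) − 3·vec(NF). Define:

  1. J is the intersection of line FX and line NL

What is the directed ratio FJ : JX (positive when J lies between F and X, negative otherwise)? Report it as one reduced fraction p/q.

FJ:JX = 1/3

Set N = (0, 0), L = (1, 0), F = (0, 1), X = (1, -3); any affine frame gives the same invariant.
1. J is the intersection of line FX and line NL ⇒ J = (1/4, 0)
J = F + t·(X−F) with t = 1/4, so FJ:JX = t:(1−t) = 1/4:3/4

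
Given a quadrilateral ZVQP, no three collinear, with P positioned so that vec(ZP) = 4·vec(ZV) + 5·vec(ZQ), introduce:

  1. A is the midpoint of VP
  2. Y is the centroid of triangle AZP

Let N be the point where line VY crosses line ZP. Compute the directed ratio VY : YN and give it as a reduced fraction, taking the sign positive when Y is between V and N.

Assign Z = (0, 0), V = (1, 0), Q = (0, 1), P = (4, 5) — the answer is frame-independent, so this choice is without loss of generality.
1. A is the midpoint of VP ⇒ A = (5/2, 5/2)
2. Y is the centroid of triangle AZP ⇒ Y = (13/6, 5/2)
line VY meets ZP at N = (12/5, 3)
Y = V + t·(N−V) with t = 5/6, so VY:YN = 5/6:1/6

VY:YN = 5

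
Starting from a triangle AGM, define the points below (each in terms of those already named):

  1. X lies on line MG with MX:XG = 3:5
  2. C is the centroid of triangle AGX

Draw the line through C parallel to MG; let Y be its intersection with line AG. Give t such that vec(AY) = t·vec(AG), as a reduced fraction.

Set A = (0, 0), G = (1, 0), M = (0, 1); any affine frame gives the same invariant.
1. X lies on line MG with MX:XG = 3:5 ⇒ X = (3/8, 5/8)
2. C is the centroid of triangle AGX ⇒ C = (11/24, 5/24)
through C parallel to MG: direction (1, -1); meets AG at Y = (2/3, 0)
Y = A + t·(G−A) with t = 2/3

t = 2/3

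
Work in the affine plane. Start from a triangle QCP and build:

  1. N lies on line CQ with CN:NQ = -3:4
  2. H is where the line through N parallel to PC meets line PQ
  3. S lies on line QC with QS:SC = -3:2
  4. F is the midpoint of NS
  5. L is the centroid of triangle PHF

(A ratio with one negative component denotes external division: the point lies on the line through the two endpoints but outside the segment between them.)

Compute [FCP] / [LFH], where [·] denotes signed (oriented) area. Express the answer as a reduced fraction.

[FCP]:[LFH] = -5/7

Choose coordinates Q = (0, 0), C = (1, 0), P = (0, 1).
1. N lies on line CQ with CN:NQ = -3:4 ⇒ N = (4, 0)
2. H is where the line through N parallel to PC meets line PQ ⇒ H = (0, 4)
3. S lies on line QC with QS:SC = -3:2 ⇒ S = (3, 0)
4. F is the midpoint of NS ⇒ F = (7/2, 0)
5. L is the centroid of triangle PHF ⇒ L = (7/6, 5/3)
2·[FCP] = -5/2, 2·[LFH] = 7/2
[FCP]:[LFH] = -5/2:7/2 = -5/7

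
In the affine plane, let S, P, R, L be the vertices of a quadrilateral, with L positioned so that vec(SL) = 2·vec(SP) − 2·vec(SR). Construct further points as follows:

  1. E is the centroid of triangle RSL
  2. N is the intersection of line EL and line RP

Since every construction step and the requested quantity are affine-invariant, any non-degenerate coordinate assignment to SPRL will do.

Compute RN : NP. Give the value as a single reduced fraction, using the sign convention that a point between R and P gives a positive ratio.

Assign S = (0, 0), P = (1, 0), R = (0, 1), L = (2, -2) — the answer is frame-independent, so this choice is without loss of generality.
1. E is the centroid of triangle RSL ⇒ E = (2/3, -1/3)
2. N is the intersection of line EL and line RP ⇒ N = (-2, 3)
N = R + t·(P−R) with t = -2, so RN:NP = t:(1−t) = -2:3

RN:NP = -2/3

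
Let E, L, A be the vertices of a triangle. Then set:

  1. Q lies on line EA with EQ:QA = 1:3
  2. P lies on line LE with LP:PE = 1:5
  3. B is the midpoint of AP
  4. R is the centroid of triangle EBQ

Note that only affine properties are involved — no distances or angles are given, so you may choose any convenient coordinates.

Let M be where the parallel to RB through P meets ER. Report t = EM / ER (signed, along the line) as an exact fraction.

t = -6

Set E = (0, 0), L = (1, 0), A = (0, 1); any affine frame gives the same invariant.
1. Q lies on line EA with EQ:QA = 1:3 ⇒ Q = (0, 1/4)
2. P lies on line LE with LP:PE = 1:5 ⇒ P = (5/6, 0)
3. B is the midpoint of AP ⇒ B = (5/12, 1/2)
4. R is the centroid of triangle EBQ ⇒ R = (5/36, 1/4)
through P parallel to RB: direction (5/18, 1/4); meets ER at M = (-5/6, -3/2)
M = E + t·(R−E) with t = -6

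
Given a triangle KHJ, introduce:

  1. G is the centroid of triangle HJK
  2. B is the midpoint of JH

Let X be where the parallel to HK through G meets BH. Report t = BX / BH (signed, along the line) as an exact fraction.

Assign K = (0, 0), H = (1, 0), J = (0, 1) — the answer is frame-independent, so this choice is without loss of generality.
1. G is the centroid of triangle HJK ⇒ G = (1/3, 1/3)
2. B is the midpoint of JH ⇒ B = (1/2, 1/2)
through G parallel to HK: direction (-1, 0); meets BH at X = (2/3, 1/3)
X = B + t·(H−B) with t = 1/3

t = 1/3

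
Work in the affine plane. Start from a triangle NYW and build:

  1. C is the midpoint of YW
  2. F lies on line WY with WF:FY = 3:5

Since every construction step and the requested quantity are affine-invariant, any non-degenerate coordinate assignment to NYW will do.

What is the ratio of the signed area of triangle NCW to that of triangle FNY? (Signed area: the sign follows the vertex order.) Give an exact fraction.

[NCW]:[FNY] = 4/5

Work in coordinates with N = (0, 0), Y = (1, 0), W = (0, 1).
1. C is the midpoint of YW ⇒ C = (1/2, 1/2)
2. F lies on line WY with WF:FY = 3:5 ⇒ F = (3/8, 5/8)
2·[NCW] = 1/2, 2·[FNY] = 5/8
[NCW]:[FNY] = 1/2:5/8 = 4/5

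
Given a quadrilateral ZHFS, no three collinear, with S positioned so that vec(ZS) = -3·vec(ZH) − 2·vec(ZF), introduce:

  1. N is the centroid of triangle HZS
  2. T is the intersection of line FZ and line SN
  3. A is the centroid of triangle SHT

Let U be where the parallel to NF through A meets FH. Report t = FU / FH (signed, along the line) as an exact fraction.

t = 4/147

Set Z = (0, 0), H = (1, 0), F = (0, 1), S = (-3, -2); any affine frame gives the same invariant.
1. N is the centroid of triangle HZS ⇒ N = (-2/3, -2/3)
2. T is the intersection of line FZ and line SN ⇒ T = (0, -2/7)
3. A is the centroid of triangle SHT ⇒ A = (-2/3, -16/21)
through A parallel to NF: direction (2/3, 5/3); meets FH at U = (4/147, 143/147)
U = F + t·(H−F) with t = 4/147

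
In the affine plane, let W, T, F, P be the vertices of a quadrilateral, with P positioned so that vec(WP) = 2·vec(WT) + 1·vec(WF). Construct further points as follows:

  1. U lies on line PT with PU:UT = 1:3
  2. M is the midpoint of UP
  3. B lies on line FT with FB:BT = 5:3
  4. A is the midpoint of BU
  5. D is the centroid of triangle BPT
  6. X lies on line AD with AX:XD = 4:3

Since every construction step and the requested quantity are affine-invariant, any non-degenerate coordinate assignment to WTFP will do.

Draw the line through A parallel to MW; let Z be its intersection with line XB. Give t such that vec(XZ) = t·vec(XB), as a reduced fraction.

Set W = (0, 0), T = (1, 0), F = (0, 1), P = (2, 1); any affine frame gives the same invariant.
1. U lies on line PT with PU:UT = 1:3 ⇒ U = (7/4, 3/4)
2. M is the midpoint of UP ⇒ M = (15/8, 7/8)
3. B lies on line FT with FB:BT = 5:3 ⇒ B = (5/8, 3/8)
4. A is the midpoint of BU ⇒ A = (19/16, 9/16)
5. D is the centroid of triangle BPT ⇒ D = (29/24, 11/24)
6. X lies on line AD with AX:XD = 4:3 ⇒ X = (403/336, 169/336)
through A parallel to MW: direction (-15/8, -7/8); meets XB at Z = (5267/5648, 2505/5648)
Z = X + t·(B−X) with t = 164/353

t = 164/353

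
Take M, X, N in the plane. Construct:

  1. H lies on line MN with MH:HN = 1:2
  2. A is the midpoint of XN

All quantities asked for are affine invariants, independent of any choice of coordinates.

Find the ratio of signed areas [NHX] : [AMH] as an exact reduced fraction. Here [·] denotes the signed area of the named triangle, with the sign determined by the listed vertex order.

Choose coordinates M = (0, 0), X = (1, 0), N = (0, 1).
1. H lies on line MN with MH:HN = 1:2 ⇒ H = (0, 1/3)
2. A is the midpoint of XN ⇒ A = (1/2, 1/2)
2·[NHX] = 2/3, 2·[AMH] = -1/6
[NHX]:[AMH] = 2/3:-1/6 = -4

[NHX]:[AMH] = -4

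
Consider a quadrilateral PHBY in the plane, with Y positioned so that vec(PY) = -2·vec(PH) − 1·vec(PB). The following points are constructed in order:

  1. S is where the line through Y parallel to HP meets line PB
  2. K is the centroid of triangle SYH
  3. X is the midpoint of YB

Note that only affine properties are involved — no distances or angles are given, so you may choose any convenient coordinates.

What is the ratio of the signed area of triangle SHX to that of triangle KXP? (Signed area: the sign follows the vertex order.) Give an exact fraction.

[SHX]:[KXP] = -3

Choose coordinates P = (0, 0), H = (1, 0), B = (0, 1), Y = (-2, -1).
1. S is where the line through Y parallel to HP meets line PB ⇒ S = (0, -1)
2. K is the centroid of triangle SYH ⇒ K = (-1/3, -2/3)
3. X is the midpoint of YB ⇒ X = (-1, 0)
2·[SHX] = 2, 2·[KXP] = -2/3
[SHX]:[KXP] = 2:-2/3 = -3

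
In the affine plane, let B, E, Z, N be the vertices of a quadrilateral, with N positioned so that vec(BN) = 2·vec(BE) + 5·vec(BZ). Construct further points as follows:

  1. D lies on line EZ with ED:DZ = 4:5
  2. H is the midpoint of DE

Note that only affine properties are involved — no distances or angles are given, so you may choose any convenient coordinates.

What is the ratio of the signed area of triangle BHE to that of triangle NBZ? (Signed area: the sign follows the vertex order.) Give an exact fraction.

Set B = (0, 0), E = (1, 0), Z = (0, 1), N = (2, 5); any affine frame gives the same invariant.
1. D lies on line EZ with ED:DZ = 4:5 ⇒ D = (5/9, 4/9)
2. H is the midpoint of DE ⇒ H = (7/9, 2/9)
2·[BHE] = -2/9, 2·[NBZ] = -2
[BHE]:[NBZ] = -2/9:-2 = 1/9

[BHE]:[NBZ] = 1/9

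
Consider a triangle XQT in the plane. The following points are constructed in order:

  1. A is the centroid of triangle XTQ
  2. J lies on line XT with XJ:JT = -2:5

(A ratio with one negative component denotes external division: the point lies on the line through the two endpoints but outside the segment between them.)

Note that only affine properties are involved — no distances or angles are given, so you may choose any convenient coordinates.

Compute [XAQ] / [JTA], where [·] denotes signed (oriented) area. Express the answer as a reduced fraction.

[XAQ]:[JTA] = 3/5

Set X = (0, 0), Q = (1, 0), T = (0, 1); any affine frame gives the same invariant.
1. A is the centroid of triangle XTQ ⇒ A = (1/3, 1/3)
2. J lies on line XT with XJ:JT = -2:5 ⇒ J = (0, -2/3)
2·[XAQ] = -1/3, 2·[JTA] = -5/9
[XAQ]:[JTA] = -1/3:-5/9 = 3/5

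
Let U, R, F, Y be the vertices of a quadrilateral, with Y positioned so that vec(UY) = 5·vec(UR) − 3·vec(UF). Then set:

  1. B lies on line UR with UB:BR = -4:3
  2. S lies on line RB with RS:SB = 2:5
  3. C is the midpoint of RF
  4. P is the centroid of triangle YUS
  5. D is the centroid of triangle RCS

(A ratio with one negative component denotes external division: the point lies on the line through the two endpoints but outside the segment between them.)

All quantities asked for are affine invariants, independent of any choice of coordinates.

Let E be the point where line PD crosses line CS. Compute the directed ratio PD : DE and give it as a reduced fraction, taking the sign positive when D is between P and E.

Work in coordinates with U = (0, 0), R = (1, 0), F = (0, 1), Y = (5, -3).
1. B lies on line UR with UB:BR = -4:3 ⇒ B = (4, 0)
2. S lies on line RB with RS:SB = 2:5 ⇒ S = (13/7, 0)
3. C is the midpoint of RF ⇒ C = (1/2, 1/2)
4. P is the centroid of triangle YUS ⇒ P = (16/7, -1)
5. D is the centroid of triangle RCS ⇒ D = (47/42, 1/6)
line PD meets CS at E = (20/21, 1/3)
D = P + t·(E−P) with t = 7/8, so PD:DE = 7/8:1/8

PD:DE = 7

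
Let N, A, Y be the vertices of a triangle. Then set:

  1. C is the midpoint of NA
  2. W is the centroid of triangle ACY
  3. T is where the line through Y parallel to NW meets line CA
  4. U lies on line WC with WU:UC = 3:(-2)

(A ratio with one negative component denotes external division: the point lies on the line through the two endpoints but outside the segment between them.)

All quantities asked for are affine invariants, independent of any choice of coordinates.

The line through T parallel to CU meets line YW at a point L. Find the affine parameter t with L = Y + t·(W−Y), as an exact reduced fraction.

Set N = (0, 0), A = (1, 0), Y = (0, 1); any affine frame gives the same invariant.
1. C is the midpoint of NA ⇒ C = (1/2, 0)
2. W is the centroid of triangle ACY ⇒ W = (1/2, 1/3)
3. T is where the line through Y parallel to NW meets line CA ⇒ T = (-3/2, 0)
4. U lies on line WC with WU:UC = 3:(-2) ⇒ U = (1/2, -2/3)
through T parallel to CU: direction (0, -2/3); meets YW at L = (-3/2, 3)
L = Y + t·(W−Y) with t = -3

t = -3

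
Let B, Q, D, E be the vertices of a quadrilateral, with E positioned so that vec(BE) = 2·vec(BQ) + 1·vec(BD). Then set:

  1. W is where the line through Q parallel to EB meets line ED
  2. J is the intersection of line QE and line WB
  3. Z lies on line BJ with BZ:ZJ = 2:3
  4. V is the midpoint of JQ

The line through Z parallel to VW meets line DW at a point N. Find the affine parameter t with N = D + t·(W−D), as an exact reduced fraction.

t = 37/45

Assign B = (0, 0), Q = (1, 0), D = (0, 1), E = (2, 1) — the answer is frame-independent, so this choice is without loss of generality.
1. W is where the line through Q parallel to EB meets line ED ⇒ W = (3, 1)
2. J is the intersection of line QE and line WB ⇒ J = (3/2, 1/2)
3. Z lies on line BJ with BZ:ZJ = 2:3 ⇒ Z = (3/5, 1/5)
4. V is the midpoint of JQ ⇒ V = (5/4, 1/4)
through Z parallel to VW: direction (7/4, 3/4); meets DW at N = (37/15, 1)
N = D + t·(W−D) with t = 37/45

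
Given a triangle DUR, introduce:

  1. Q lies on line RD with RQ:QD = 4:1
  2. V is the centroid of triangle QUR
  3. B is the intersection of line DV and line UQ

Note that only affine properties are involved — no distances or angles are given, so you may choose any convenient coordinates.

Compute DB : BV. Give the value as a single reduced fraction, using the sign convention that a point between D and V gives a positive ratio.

DB:BV = 3/4

Choose coordinates D = (0, 0), U = (1, 0), R = (0, 1).
1. Q lies on line RD with RQ:QD = 4:1 ⇒ Q = (0, 1/5)
2. V is the centroid of triangle QUR ⇒ V = (1/3, 2/5)
3. B is the intersection of line DV and line UQ ⇒ B = (1/7, 6/35)
B = D + t·(V−D) with t = 3/7, so DB:BV = t:(1−t) = 3/7:4/7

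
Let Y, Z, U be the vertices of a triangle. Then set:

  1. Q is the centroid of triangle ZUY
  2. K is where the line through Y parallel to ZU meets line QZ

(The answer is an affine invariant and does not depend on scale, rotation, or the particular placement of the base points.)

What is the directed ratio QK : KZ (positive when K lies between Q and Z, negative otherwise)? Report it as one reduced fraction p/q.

Choose coordinates Y = (0, 0), Z = (1, 0), U = (0, 1).
1. Q is the centroid of triangle ZUY ⇒ Q = (1/3, 1/3)
2. K is where the line through Y parallel to ZU meets line QZ ⇒ K = (-1, 1)
K = Q + t·(Z−Q) with t = -2, so QK:KZ = t:(1−t) = -2:3

QK:KZ = -2/3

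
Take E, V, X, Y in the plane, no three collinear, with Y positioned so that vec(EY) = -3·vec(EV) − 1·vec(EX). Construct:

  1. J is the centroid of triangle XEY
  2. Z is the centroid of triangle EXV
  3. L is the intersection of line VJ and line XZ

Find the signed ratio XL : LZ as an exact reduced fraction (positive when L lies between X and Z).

XL:LZ = -3

Assign E = (0, 0), V = (1, 0), X = (0, 1), Y = (-3, -1) — the answer is frame-independent, so this choice is without loss of generality.
1. J is the centroid of triangle XEY ⇒ J = (-1, 0)
2. Z is the centroid of triangle EXV ⇒ Z = (1/3, 1/3)
3. L is the intersection of line VJ and line XZ ⇒ L = (1/2, 0)
L = X + t·(Z−X) with t = 3/2, so XL:LZ = t:(1−t) = 3/2:-1/2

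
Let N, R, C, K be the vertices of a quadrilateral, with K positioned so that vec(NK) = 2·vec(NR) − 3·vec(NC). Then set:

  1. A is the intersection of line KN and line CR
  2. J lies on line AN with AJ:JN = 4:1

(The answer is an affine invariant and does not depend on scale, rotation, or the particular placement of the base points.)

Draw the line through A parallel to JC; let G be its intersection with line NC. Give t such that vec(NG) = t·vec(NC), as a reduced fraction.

Set N = (0, 0), R = (1, 0), C = (0, 1), K = (2, -3); any affine frame gives the same invariant.
1. A is the intersection of line KN and line CR ⇒ A = (-2, 3)
2. J lies on line AN with AJ:JN = 4:1 ⇒ J = (-2/5, 3/5)
through A parallel to JC: direction (2/5, 2/5); meets NC at G = (0, 5)
G = N + t·(C−N) with t = 5

t = 5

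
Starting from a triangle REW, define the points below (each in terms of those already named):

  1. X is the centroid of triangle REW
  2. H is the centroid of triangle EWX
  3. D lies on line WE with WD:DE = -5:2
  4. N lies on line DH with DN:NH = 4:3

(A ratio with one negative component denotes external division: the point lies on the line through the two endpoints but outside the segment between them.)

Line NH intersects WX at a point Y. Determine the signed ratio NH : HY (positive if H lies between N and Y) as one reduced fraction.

Set R = (0, 0), E = (1, 0), W = (0, 1); any affine frame gives the same invariant.
1. X is the centroid of triangle REW ⇒ X = (1/3, 1/3)
2. H is the centroid of triangle EWX ⇒ H = (4/9, 4/9)
3. D lies on line WE with WD:DE = -5:2 ⇒ D = (5/3, -2/3)
4. N lies on line DH with DN:NH = 4:3 ⇒ N = (61/63, -2/63)
line NH meets WX at Y = (5/36, 13/18)
H = N + t·(Y−N) with t = 12/19, so NH:HY = 12/19:7/19

NH:HY = 12/7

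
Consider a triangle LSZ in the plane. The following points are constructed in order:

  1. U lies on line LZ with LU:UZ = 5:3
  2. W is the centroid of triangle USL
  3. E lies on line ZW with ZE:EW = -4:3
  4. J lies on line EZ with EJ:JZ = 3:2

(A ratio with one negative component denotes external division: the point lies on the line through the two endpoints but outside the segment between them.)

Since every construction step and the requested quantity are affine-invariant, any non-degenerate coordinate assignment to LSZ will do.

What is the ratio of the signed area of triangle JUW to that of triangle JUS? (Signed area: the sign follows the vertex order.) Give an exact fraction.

[JUW]:[JUS] = 9/67

Set L = (0, 0), S = (1, 0), Z = (0, 1); any affine frame gives the same invariant.
1. U lies on line LZ with LU:UZ = 5:3 ⇒ U = (0, 5/8)
2. W is the centroid of triangle USL ⇒ W = (1/3, 5/24)
3. E lies on line ZW with ZE:EW = -4:3 ⇒ E = (4/3, -13/6)
4. J lies on line EZ with EJ:JZ = 3:2 ⇒ J = (8/15, -4/15)
2·[JUW] = -3/40, 2·[JUS] = -67/120
[JUW]:[JUS] = -3/40:-67/120 = 9/67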